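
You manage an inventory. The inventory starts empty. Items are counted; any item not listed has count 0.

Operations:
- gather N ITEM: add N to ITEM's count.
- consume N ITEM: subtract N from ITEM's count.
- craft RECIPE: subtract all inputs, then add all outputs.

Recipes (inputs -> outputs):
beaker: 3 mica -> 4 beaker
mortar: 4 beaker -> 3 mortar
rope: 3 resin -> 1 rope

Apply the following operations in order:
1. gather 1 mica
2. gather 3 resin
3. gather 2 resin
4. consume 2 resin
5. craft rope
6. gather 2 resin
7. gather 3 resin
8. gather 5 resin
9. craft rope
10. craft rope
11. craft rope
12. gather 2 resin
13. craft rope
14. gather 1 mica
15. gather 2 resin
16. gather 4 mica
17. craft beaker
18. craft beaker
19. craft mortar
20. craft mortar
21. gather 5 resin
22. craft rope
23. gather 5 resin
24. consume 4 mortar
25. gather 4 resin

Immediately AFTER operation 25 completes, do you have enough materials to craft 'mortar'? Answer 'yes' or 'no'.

After 1 (gather 1 mica): mica=1
After 2 (gather 3 resin): mica=1 resin=3
After 3 (gather 2 resin): mica=1 resin=5
After 4 (consume 2 resin): mica=1 resin=3
After 5 (craft rope): mica=1 rope=1
After 6 (gather 2 resin): mica=1 resin=2 rope=1
After 7 (gather 3 resin): mica=1 resin=5 rope=1
After 8 (gather 5 resin): mica=1 resin=10 rope=1
After 9 (craft rope): mica=1 resin=7 rope=2
After 10 (craft rope): mica=1 resin=4 rope=3
After 11 (craft rope): mica=1 resin=1 rope=4
After 12 (gather 2 resin): mica=1 resin=3 rope=4
After 13 (craft rope): mica=1 rope=5
After 14 (gather 1 mica): mica=2 rope=5
After 15 (gather 2 resin): mica=2 resin=2 rope=5
After 16 (gather 4 mica): mica=6 resin=2 rope=5
After 17 (craft beaker): beaker=4 mica=3 resin=2 rope=5
After 18 (craft beaker): beaker=8 resin=2 rope=5
After 19 (craft mortar): beaker=4 mortar=3 resin=2 rope=5
After 20 (craft mortar): mortar=6 resin=2 rope=5
After 21 (gather 5 resin): mortar=6 resin=7 rope=5
After 22 (craft rope): mortar=6 resin=4 rope=6
After 23 (gather 5 resin): mortar=6 resin=9 rope=6
After 24 (consume 4 mortar): mortar=2 resin=9 rope=6
After 25 (gather 4 resin): mortar=2 resin=13 rope=6

Answer: no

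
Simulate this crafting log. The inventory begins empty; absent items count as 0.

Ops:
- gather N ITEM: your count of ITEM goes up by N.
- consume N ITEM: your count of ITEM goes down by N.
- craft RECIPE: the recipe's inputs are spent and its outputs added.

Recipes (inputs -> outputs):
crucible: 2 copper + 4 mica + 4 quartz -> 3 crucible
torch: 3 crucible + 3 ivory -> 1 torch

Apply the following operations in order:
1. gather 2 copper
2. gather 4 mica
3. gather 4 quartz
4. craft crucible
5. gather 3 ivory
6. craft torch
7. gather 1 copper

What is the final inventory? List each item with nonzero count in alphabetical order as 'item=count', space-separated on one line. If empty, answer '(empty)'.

After 1 (gather 2 copper): copper=2
After 2 (gather 4 mica): copper=2 mica=4
After 3 (gather 4 quartz): copper=2 mica=4 quartz=4
After 4 (craft crucible): crucible=3
After 5 (gather 3 ivory): crucible=3 ivory=3
After 6 (craft torch): torch=1
After 7 (gather 1 copper): copper=1 torch=1

Answer: copper=1 torch=1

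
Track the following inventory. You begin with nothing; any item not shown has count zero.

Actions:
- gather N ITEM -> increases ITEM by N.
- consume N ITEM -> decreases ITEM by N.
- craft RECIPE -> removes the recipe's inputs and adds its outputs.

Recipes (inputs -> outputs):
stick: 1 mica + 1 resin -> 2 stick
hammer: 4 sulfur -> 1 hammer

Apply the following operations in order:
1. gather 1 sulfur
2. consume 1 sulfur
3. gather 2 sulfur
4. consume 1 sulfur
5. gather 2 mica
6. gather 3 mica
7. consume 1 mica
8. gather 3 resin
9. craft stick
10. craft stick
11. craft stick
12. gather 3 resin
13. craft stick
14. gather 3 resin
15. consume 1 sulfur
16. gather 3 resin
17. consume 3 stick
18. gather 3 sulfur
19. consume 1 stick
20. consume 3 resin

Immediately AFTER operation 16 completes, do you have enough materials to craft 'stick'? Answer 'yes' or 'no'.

Answer: no

Derivation:
After 1 (gather 1 sulfur): sulfur=1
After 2 (consume 1 sulfur): (empty)
After 3 (gather 2 sulfur): sulfur=2
After 4 (consume 1 sulfur): sulfur=1
After 5 (gather 2 mica): mica=2 sulfur=1
After 6 (gather 3 mica): mica=5 sulfur=1
After 7 (consume 1 mica): mica=4 sulfur=1
After 8 (gather 3 resin): mica=4 resin=3 sulfur=1
After 9 (craft stick): mica=3 resin=2 stick=2 sulfur=1
After 10 (craft stick): mica=2 resin=1 stick=4 sulfur=1
After 11 (craft stick): mica=1 stick=6 sulfur=1
After 12 (gather 3 resin): mica=1 resin=3 stick=6 sulfur=1
After 13 (craft stick): resin=2 stick=8 sulfur=1
After 14 (gather 3 resin): resin=5 stick=8 sulfur=1
After 15 (consume 1 sulfur): resin=5 stick=8
After 16 (gather 3 resin): resin=8 stick=8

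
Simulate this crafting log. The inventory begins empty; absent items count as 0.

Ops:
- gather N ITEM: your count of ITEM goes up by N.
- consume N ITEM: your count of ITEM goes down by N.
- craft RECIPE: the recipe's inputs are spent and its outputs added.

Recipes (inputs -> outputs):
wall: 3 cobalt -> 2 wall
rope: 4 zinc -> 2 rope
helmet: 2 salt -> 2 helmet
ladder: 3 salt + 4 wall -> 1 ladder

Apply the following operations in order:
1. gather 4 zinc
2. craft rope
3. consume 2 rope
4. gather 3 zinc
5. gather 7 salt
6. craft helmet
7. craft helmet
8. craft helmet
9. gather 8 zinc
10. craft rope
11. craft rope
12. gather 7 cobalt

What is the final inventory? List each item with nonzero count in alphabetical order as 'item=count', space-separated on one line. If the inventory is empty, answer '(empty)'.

Answer: cobalt=7 helmet=6 rope=4 salt=1 zinc=3

Derivation:
After 1 (gather 4 zinc): zinc=4
After 2 (craft rope): rope=2
After 3 (consume 2 rope): (empty)
After 4 (gather 3 zinc): zinc=3
After 5 (gather 7 salt): salt=7 zinc=3
After 6 (craft helmet): helmet=2 salt=5 zinc=3
After 7 (craft helmet): helmet=4 salt=3 zinc=3
After 8 (craft helmet): helmet=6 salt=1 zinc=3
After 9 (gather 8 zinc): helmet=6 salt=1 zinc=11
After 10 (craft rope): helmet=6 rope=2 salt=1 zinc=7
After 11 (craft rope): helmet=6 rope=4 salt=1 zinc=3
After 12 (gather 7 cobalt): cobalt=7 helmet=6 rope=4 salt=1 zinc=3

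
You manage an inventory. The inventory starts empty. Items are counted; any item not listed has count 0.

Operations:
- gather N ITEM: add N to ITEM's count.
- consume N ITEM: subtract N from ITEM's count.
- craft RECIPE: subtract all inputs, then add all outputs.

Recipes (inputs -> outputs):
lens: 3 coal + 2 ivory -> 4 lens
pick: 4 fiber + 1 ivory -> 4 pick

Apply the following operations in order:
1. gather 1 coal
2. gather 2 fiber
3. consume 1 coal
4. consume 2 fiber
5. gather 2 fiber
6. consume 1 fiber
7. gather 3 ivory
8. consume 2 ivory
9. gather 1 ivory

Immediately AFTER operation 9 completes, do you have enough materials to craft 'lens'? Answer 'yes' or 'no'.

After 1 (gather 1 coal): coal=1
After 2 (gather 2 fiber): coal=1 fiber=2
After 3 (consume 1 coal): fiber=2
After 4 (consume 2 fiber): (empty)
After 5 (gather 2 fiber): fiber=2
After 6 (consume 1 fiber): fiber=1
After 7 (gather 3 ivory): fiber=1 ivory=3
After 8 (consume 2 ivory): fiber=1 ivory=1
After 9 (gather 1 ivory): fiber=1 ivory=2

Answer: no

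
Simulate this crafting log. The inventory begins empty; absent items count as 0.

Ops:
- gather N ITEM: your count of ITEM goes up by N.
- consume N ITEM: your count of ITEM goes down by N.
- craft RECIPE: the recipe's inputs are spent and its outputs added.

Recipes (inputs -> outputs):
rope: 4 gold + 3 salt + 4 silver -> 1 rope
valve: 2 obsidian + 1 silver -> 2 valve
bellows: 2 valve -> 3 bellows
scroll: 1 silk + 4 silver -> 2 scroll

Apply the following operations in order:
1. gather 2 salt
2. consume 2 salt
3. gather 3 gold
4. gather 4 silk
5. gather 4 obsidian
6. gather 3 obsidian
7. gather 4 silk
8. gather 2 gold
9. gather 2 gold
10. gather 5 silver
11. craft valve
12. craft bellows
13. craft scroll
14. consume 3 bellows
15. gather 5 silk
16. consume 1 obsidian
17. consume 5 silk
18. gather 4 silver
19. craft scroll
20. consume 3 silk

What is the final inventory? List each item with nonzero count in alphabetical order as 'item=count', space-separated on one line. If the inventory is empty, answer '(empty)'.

Answer: gold=7 obsidian=4 scroll=4 silk=3

Derivation:
After 1 (gather 2 salt): salt=2
After 2 (consume 2 salt): (empty)
After 3 (gather 3 gold): gold=3
After 4 (gather 4 silk): gold=3 silk=4
After 5 (gather 4 obsidian): gold=3 obsidian=4 silk=4
After 6 (gather 3 obsidian): gold=3 obsidian=7 silk=4
After 7 (gather 4 silk): gold=3 obsidian=7 silk=8
After 8 (gather 2 gold): gold=5 obsidian=7 silk=8
After 9 (gather 2 gold): gold=7 obsidian=7 silk=8
After 10 (gather 5 silver): gold=7 obsidian=7 silk=8 silver=5
After 11 (craft valve): gold=7 obsidian=5 silk=8 silver=4 valve=2
After 12 (craft bellows): bellows=3 gold=7 obsidian=5 silk=8 silver=4
After 13 (craft scroll): bellows=3 gold=7 obsidian=5 scroll=2 silk=7
After 14 (consume 3 bellows): gold=7 obsidian=5 scroll=2 silk=7
After 15 (gather 5 silk): gold=7 obsidian=5 scroll=2 silk=12
After 16 (consume 1 obsidian): gold=7 obsidian=4 scroll=2 silk=12
After 17 (consume 5 silk): gold=7 obsidian=4 scroll=2 silk=7
After 18 (gather 4 silver): gold=7 obsidian=4 scroll=2 silk=7 silver=4
After 19 (craft scroll): gold=7 obsidian=4 scroll=4 silk=6
After 20 (consume 3 silk): gold=7 obsidian=4 scroll=4 silk=3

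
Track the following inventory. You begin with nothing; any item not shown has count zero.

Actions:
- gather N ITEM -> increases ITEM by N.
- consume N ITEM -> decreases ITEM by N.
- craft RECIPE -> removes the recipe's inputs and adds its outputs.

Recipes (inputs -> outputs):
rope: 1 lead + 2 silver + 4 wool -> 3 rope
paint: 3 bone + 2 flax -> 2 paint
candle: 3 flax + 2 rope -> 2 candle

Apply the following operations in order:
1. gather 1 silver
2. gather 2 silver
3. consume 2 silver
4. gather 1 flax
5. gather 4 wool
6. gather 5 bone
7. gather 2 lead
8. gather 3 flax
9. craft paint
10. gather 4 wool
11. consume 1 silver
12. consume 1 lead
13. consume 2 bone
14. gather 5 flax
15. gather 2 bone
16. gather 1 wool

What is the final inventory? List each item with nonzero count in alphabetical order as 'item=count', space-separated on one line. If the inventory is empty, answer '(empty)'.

Answer: bone=2 flax=7 lead=1 paint=2 wool=9

Derivation:
After 1 (gather 1 silver): silver=1
After 2 (gather 2 silver): silver=3
After 3 (consume 2 silver): silver=1
After 4 (gather 1 flax): flax=1 silver=1
After 5 (gather 4 wool): flax=1 silver=1 wool=4
After 6 (gather 5 bone): bone=5 flax=1 silver=1 wool=4
After 7 (gather 2 lead): bone=5 flax=1 lead=2 silver=1 wool=4
After 8 (gather 3 flax): bone=5 flax=4 lead=2 silver=1 wool=4
After 9 (craft paint): bone=2 flax=2 lead=2 paint=2 silver=1 wool=4
After 10 (gather 4 wool): bone=2 flax=2 lead=2 paint=2 silver=1 wool=8
After 11 (consume 1 silver): bone=2 flax=2 lead=2 paint=2 wool=8
After 12 (consume 1 lead): bone=2 flax=2 lead=1 paint=2 wool=8
After 13 (consume 2 bone): flax=2 lead=1 paint=2 wool=8
After 14 (gather 5 flax): flax=7 lead=1 paint=2 wool=8
After 15 (gather 2 bone): bone=2 flax=7 lead=1 paint=2 wool=8
After 16 (gather 1 wool): bone=2 flax=7 lead=1 paint=2 wool=9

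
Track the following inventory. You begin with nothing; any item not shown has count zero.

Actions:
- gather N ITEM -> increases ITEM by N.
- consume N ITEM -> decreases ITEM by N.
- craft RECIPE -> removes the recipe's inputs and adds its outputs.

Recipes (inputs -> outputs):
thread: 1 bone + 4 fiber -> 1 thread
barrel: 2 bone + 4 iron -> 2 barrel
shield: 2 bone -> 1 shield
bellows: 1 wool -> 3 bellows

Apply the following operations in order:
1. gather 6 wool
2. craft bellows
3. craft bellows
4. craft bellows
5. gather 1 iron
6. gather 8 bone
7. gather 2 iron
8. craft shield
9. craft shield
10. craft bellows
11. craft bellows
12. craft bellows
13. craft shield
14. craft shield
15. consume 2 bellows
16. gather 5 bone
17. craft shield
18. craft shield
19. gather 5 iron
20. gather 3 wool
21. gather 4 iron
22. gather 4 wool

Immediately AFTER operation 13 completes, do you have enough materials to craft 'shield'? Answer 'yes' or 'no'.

After 1 (gather 6 wool): wool=6
After 2 (craft bellows): bellows=3 wool=5
After 3 (craft bellows): bellows=6 wool=4
After 4 (craft bellows): bellows=9 wool=3
After 5 (gather 1 iron): bellows=9 iron=1 wool=3
After 6 (gather 8 bone): bellows=9 bone=8 iron=1 wool=3
After 7 (gather 2 iron): bellows=9 bone=8 iron=3 wool=3
After 8 (craft shield): bellows=9 bone=6 iron=3 shield=1 wool=3
After 9 (craft shield): bellows=9 bone=4 iron=3 shield=2 wool=3
After 10 (craft bellows): bellows=12 bone=4 iron=3 shield=2 wool=2
After 11 (craft bellows): bellows=15 bone=4 iron=3 shield=2 wool=1
After 12 (craft bellows): bellows=18 bone=4 iron=3 shield=2
After 13 (craft shield): bellows=18 bone=2 iron=3 shield=3

Answer: yes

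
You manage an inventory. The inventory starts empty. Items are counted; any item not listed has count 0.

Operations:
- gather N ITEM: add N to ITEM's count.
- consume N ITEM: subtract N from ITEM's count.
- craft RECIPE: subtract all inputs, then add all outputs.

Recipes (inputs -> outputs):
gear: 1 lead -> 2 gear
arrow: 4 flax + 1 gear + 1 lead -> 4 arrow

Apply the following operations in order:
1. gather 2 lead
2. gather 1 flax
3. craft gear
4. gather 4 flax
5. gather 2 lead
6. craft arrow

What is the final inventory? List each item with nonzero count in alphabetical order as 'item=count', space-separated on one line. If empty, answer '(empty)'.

Answer: arrow=4 flax=1 gear=1 lead=2

Derivation:
After 1 (gather 2 lead): lead=2
After 2 (gather 1 flax): flax=1 lead=2
After 3 (craft gear): flax=1 gear=2 lead=1
After 4 (gather 4 flax): flax=5 gear=2 lead=1
After 5 (gather 2 lead): flax=5 gear=2 lead=3
After 6 (craft arrow): arrow=4 flax=1 gear=1 lead=2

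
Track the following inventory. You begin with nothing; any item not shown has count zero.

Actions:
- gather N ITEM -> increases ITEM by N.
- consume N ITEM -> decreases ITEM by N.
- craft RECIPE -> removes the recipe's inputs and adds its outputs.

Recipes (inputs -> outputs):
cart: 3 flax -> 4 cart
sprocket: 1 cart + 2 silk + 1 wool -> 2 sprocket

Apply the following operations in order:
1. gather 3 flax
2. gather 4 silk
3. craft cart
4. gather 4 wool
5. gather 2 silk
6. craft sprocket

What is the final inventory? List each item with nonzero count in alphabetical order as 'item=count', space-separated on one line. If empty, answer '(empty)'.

After 1 (gather 3 flax): flax=3
After 2 (gather 4 silk): flax=3 silk=4
After 3 (craft cart): cart=4 silk=4
After 4 (gather 4 wool): cart=4 silk=4 wool=4
After 5 (gather 2 silk): cart=4 silk=6 wool=4
After 6 (craft sprocket): cart=3 silk=4 sprocket=2 wool=3

Answer: cart=3 silk=4 sprocket=2 wool=3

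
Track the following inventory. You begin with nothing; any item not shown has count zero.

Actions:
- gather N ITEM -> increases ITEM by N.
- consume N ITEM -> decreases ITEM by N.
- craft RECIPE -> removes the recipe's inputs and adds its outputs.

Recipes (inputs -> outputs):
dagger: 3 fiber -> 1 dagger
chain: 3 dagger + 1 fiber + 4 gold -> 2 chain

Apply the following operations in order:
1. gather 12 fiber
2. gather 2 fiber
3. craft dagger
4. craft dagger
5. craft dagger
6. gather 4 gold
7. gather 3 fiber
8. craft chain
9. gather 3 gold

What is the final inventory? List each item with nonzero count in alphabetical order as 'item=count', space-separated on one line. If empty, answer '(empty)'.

After 1 (gather 12 fiber): fiber=12
After 2 (gather 2 fiber): fiber=14
After 3 (craft dagger): dagger=1 fiber=11
After 4 (craft dagger): dagger=2 fiber=8
After 5 (craft dagger): dagger=3 fiber=5
After 6 (gather 4 gold): dagger=3 fiber=5 gold=4
After 7 (gather 3 fiber): dagger=3 fiber=8 gold=4
After 8 (craft chain): chain=2 fiber=7
After 9 (gather 3 gold): chain=2 fiber=7 gold=3

Answer: chain=2 fiber=7 gold=3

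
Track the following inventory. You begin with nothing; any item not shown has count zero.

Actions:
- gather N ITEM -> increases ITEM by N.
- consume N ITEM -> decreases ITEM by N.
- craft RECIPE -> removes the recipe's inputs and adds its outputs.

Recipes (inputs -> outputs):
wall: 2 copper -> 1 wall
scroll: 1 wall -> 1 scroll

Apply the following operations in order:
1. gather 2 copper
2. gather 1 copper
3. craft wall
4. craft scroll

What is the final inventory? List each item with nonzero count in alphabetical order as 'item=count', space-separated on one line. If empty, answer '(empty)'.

After 1 (gather 2 copper): copper=2
After 2 (gather 1 copper): copper=3
After 3 (craft wall): copper=1 wall=1
After 4 (craft scroll): copper=1 scroll=1

Answer: copper=1 scroll=1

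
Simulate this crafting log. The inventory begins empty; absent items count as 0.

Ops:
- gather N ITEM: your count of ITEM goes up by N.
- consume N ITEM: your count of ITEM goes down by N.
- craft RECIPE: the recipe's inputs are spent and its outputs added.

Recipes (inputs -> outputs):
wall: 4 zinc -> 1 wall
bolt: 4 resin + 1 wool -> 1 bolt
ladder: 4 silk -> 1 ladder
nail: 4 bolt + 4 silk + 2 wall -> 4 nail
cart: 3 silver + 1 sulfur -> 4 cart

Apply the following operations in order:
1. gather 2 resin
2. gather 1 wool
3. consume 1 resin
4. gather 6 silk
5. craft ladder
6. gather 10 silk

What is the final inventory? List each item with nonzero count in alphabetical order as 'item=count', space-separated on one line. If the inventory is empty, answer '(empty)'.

After 1 (gather 2 resin): resin=2
After 2 (gather 1 wool): resin=2 wool=1
After 3 (consume 1 resin): resin=1 wool=1
After 4 (gather 6 silk): resin=1 silk=6 wool=1
After 5 (craft ladder): ladder=1 resin=1 silk=2 wool=1
After 6 (gather 10 silk): ladder=1 resin=1 silk=12 wool=1

Answer: ladder=1 resin=1 silk=12 wool=1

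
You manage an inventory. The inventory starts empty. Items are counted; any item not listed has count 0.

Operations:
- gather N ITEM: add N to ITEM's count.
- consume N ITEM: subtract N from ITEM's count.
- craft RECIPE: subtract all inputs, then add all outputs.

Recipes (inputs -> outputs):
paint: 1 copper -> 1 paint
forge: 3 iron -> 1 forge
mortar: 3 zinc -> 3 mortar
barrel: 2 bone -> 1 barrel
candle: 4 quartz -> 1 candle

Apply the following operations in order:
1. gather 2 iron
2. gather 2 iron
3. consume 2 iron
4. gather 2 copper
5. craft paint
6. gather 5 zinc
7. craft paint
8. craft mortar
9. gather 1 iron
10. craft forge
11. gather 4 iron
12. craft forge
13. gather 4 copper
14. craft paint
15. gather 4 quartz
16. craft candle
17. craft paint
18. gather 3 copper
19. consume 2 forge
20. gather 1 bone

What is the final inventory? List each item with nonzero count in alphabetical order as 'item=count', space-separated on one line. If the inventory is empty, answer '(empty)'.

After 1 (gather 2 iron): iron=2
After 2 (gather 2 iron): iron=4
After 3 (consume 2 iron): iron=2
After 4 (gather 2 copper): copper=2 iron=2
After 5 (craft paint): copper=1 iron=2 paint=1
After 6 (gather 5 zinc): copper=1 iron=2 paint=1 zinc=5
After 7 (craft paint): iron=2 paint=2 zinc=5
After 8 (craft mortar): iron=2 mortar=3 paint=2 zinc=2
After 9 (gather 1 iron): iron=3 mortar=3 paint=2 zinc=2
After 10 (craft forge): forge=1 mortar=3 paint=2 zinc=2
After 11 (gather 4 iron): forge=1 iron=4 mortar=3 paint=2 zinc=2
After 12 (craft forge): forge=2 iron=1 mortar=3 paint=2 zinc=2
After 13 (gather 4 copper): copper=4 forge=2 iron=1 mortar=3 paint=2 zinc=2
After 14 (craft paint): copper=3 forge=2 iron=1 mortar=3 paint=3 zinc=2
After 15 (gather 4 quartz): copper=3 forge=2 iron=1 mortar=3 paint=3 quartz=4 zinc=2
After 16 (craft candle): candle=1 copper=3 forge=2 iron=1 mortar=3 paint=3 zinc=2
After 17 (craft paint): candle=1 copper=2 forge=2 iron=1 mortar=3 paint=4 zinc=2
After 18 (gather 3 copper): candle=1 copper=5 forge=2 iron=1 mortar=3 paint=4 zinc=2
After 19 (consume 2 forge): candle=1 copper=5 iron=1 mortar=3 paint=4 zinc=2
After 20 (gather 1 bone): bone=1 candle=1 copper=5 iron=1 mortar=3 paint=4 zinc=2

Answer: bone=1 candle=1 copper=5 iron=1 mortar=3 paint=4 zinc=2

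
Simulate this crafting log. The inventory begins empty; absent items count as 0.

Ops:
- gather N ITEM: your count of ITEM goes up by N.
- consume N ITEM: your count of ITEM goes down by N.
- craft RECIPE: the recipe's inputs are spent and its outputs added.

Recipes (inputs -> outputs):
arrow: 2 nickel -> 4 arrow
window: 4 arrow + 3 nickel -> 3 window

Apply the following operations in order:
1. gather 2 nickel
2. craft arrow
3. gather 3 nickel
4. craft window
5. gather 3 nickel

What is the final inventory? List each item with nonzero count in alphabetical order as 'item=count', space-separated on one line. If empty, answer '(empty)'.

After 1 (gather 2 nickel): nickel=2
After 2 (craft arrow): arrow=4
After 3 (gather 3 nickel): arrow=4 nickel=3
After 4 (craft window): window=3
After 5 (gather 3 nickel): nickel=3 window=3

Answer: nickel=3 window=3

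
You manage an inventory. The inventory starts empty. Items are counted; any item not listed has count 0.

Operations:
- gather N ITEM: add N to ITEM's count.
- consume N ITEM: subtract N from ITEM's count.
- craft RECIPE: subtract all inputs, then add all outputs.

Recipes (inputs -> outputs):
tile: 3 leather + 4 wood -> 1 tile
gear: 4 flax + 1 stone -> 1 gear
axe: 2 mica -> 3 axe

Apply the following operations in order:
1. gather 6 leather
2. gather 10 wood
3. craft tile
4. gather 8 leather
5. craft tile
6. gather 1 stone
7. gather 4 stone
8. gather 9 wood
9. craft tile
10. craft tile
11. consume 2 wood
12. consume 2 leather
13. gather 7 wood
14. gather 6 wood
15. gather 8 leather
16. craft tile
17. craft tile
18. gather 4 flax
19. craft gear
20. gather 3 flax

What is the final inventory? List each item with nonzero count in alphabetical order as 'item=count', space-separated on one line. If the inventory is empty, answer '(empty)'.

After 1 (gather 6 leather): leather=6
After 2 (gather 10 wood): leather=6 wood=10
After 3 (craft tile): leather=3 tile=1 wood=6
After 4 (gather 8 leather): leather=11 tile=1 wood=6
After 5 (craft tile): leather=8 tile=2 wood=2
After 6 (gather 1 stone): leather=8 stone=1 tile=2 wood=2
After 7 (gather 4 stone): leather=8 stone=5 tile=2 wood=2
After 8 (gather 9 wood): leather=8 stone=5 tile=2 wood=11
After 9 (craft tile): leather=5 stone=5 tile=3 wood=7
After 10 (craft tile): leather=2 stone=5 tile=4 wood=3
After 11 (consume 2 wood): leather=2 stone=5 tile=4 wood=1
After 12 (consume 2 leather): stone=5 tile=4 wood=1
After 13 (gather 7 wood): stone=5 tile=4 wood=8
After 14 (gather 6 wood): stone=5 tile=4 wood=14
After 15 (gather 8 leather): leather=8 stone=5 tile=4 wood=14
After 16 (craft tile): leather=5 stone=5 tile=5 wood=10
After 17 (craft tile): leather=2 stone=5 tile=6 wood=6
After 18 (gather 4 flax): flax=4 leather=2 stone=5 tile=6 wood=6
After 19 (craft gear): gear=1 leather=2 stone=4 tile=6 wood=6
After 20 (gather 3 flax): flax=3 gear=1 leather=2 stone=4 tile=6 wood=6

Answer: flax=3 gear=1 leather=2 stone=4 tile=6 wood=6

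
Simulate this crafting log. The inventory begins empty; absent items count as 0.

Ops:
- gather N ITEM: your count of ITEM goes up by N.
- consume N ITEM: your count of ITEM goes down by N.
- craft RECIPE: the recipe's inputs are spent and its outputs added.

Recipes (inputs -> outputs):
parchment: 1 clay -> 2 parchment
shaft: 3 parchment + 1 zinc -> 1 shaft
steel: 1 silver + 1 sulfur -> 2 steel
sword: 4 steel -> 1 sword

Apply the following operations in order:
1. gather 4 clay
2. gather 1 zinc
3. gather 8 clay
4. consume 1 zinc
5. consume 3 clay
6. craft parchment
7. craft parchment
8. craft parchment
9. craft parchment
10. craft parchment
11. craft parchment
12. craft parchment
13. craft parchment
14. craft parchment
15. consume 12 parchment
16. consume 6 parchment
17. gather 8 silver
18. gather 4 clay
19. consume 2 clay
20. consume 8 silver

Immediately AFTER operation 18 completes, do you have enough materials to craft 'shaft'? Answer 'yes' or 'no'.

Answer: no

Derivation:
After 1 (gather 4 clay): clay=4
After 2 (gather 1 zinc): clay=4 zinc=1
After 3 (gather 8 clay): clay=12 zinc=1
After 4 (consume 1 zinc): clay=12
After 5 (consume 3 clay): clay=9
After 6 (craft parchment): clay=8 parchment=2
After 7 (craft parchment): clay=7 parchment=4
After 8 (craft parchment): clay=6 parchment=6
After 9 (craft parchment): clay=5 parchment=8
After 10 (craft parchment): clay=4 parchment=10
After 11 (craft parchment): clay=3 parchment=12
After 12 (craft parchment): clay=2 parchment=14
After 13 (craft parchment): clay=1 parchment=16
After 14 (craft parchment): parchment=18
After 15 (consume 12 parchment): parchment=6
After 16 (consume 6 parchment): (empty)
After 17 (gather 8 silver): silver=8
After 18 (gather 4 clay): clay=4 silver=8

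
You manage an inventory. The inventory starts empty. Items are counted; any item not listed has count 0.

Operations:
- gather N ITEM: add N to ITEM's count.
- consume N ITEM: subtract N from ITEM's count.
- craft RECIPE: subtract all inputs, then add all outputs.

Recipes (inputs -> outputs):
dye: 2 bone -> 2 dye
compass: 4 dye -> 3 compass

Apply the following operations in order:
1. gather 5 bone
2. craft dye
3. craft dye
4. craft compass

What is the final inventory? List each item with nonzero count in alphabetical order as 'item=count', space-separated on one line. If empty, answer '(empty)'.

Answer: bone=1 compass=3

Derivation:
After 1 (gather 5 bone): bone=5
After 2 (craft dye): bone=3 dye=2
After 3 (craft dye): bone=1 dye=4
After 4 (craft compass): bone=1 compass=3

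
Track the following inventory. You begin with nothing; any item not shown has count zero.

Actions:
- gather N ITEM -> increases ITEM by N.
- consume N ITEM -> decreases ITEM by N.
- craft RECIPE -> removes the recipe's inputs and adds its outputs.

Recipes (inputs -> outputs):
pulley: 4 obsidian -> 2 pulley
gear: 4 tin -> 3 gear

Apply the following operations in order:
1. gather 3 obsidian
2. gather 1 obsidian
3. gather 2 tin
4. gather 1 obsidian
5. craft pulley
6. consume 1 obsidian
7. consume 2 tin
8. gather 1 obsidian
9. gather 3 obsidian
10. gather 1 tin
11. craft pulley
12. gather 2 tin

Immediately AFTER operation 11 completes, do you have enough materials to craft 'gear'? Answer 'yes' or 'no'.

Answer: no

Derivation:
After 1 (gather 3 obsidian): obsidian=3
After 2 (gather 1 obsidian): obsidian=4
After 3 (gather 2 tin): obsidian=4 tin=2
After 4 (gather 1 obsidian): obsidian=5 tin=2
After 5 (craft pulley): obsidian=1 pulley=2 tin=2
After 6 (consume 1 obsidian): pulley=2 tin=2
After 7 (consume 2 tin): pulley=2
After 8 (gather 1 obsidian): obsidian=1 pulley=2
After 9 (gather 3 obsidian): obsidian=4 pulley=2
After 10 (gather 1 tin): obsidian=4 pulley=2 tin=1
After 11 (craft pulley): pulley=4 tin=1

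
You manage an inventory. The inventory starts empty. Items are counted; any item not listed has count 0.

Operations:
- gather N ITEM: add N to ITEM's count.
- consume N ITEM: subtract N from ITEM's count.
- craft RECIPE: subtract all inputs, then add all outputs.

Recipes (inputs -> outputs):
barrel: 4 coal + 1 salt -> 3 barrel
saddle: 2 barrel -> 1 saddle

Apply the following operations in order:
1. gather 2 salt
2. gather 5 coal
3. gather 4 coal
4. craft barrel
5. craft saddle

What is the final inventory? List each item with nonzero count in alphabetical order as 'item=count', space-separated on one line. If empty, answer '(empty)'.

Answer: barrel=1 coal=5 saddle=1 salt=1

Derivation:
After 1 (gather 2 salt): salt=2
After 2 (gather 5 coal): coal=5 salt=2
After 3 (gather 4 coal): coal=9 salt=2
After 4 (craft barrel): barrel=3 coal=5 salt=1
After 5 (craft saddle): barrel=1 coal=5 saddle=1 salt=1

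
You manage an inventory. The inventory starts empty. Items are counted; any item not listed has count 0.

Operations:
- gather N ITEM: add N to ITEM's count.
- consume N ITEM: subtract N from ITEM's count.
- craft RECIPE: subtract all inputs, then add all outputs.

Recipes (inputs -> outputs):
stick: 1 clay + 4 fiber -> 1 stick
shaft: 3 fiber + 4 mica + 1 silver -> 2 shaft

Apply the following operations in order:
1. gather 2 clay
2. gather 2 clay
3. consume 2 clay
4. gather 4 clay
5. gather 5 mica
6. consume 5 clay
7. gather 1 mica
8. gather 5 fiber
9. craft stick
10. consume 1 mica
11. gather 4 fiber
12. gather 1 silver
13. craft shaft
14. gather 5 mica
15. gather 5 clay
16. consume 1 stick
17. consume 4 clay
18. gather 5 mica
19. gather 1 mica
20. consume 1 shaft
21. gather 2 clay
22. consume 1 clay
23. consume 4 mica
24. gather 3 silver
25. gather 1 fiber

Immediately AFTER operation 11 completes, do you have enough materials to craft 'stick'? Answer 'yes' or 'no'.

Answer: no

Derivation:
After 1 (gather 2 clay): clay=2
After 2 (gather 2 clay): clay=4
After 3 (consume 2 clay): clay=2
After 4 (gather 4 clay): clay=6
After 5 (gather 5 mica): clay=6 mica=5
After 6 (consume 5 clay): clay=1 mica=5
After 7 (gather 1 mica): clay=1 mica=6
After 8 (gather 5 fiber): clay=1 fiber=5 mica=6
After 9 (craft stick): fiber=1 mica=6 stick=1
After 10 (consume 1 mica): fiber=1 mica=5 stick=1
After 11 (gather 4 fiber): fiber=5 mica=5 stick=1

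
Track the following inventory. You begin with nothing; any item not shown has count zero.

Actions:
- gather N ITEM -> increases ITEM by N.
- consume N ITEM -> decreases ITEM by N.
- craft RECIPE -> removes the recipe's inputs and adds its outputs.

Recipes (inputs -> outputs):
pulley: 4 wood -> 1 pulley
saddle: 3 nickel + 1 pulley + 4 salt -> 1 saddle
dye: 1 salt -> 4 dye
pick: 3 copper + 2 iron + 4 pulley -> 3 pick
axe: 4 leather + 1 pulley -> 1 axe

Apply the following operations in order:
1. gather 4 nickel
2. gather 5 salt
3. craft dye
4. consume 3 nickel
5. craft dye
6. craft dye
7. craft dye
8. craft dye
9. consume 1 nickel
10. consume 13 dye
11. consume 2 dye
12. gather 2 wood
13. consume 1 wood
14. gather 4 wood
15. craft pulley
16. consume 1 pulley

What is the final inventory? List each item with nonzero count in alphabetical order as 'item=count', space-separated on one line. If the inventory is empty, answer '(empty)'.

After 1 (gather 4 nickel): nickel=4
After 2 (gather 5 salt): nickel=4 salt=5
After 3 (craft dye): dye=4 nickel=4 salt=4
After 4 (consume 3 nickel): dye=4 nickel=1 salt=4
After 5 (craft dye): dye=8 nickel=1 salt=3
After 6 (craft dye): dye=12 nickel=1 salt=2
After 7 (craft dye): dye=16 nickel=1 salt=1
After 8 (craft dye): dye=20 nickel=1
After 9 (consume 1 nickel): dye=20
After 10 (consume 13 dye): dye=7
After 11 (consume 2 dye): dye=5
After 12 (gather 2 wood): dye=5 wood=2
After 13 (consume 1 wood): dye=5 wood=1
After 14 (gather 4 wood): dye=5 wood=5
After 15 (craft pulley): dye=5 pulley=1 wood=1
After 16 (consume 1 pulley): dye=5 wood=1

Answer: dye=5 wood=1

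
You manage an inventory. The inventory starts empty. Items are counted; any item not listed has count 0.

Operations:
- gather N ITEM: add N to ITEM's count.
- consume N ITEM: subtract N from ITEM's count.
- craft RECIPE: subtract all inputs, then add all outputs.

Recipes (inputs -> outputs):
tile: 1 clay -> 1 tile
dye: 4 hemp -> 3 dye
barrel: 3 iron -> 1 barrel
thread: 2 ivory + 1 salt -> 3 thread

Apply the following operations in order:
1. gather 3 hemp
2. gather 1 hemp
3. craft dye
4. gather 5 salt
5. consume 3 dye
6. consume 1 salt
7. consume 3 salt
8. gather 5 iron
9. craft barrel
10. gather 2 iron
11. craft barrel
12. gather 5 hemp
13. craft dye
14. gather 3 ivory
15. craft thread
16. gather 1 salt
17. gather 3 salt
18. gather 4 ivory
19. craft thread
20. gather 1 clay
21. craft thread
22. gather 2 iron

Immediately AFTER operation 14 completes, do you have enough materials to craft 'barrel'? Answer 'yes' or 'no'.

After 1 (gather 3 hemp): hemp=3
After 2 (gather 1 hemp): hemp=4
After 3 (craft dye): dye=3
After 4 (gather 5 salt): dye=3 salt=5
After 5 (consume 3 dye): salt=5
After 6 (consume 1 salt): salt=4
After 7 (consume 3 salt): salt=1
After 8 (gather 5 iron): iron=5 salt=1
After 9 (craft barrel): barrel=1 iron=2 salt=1
After 10 (gather 2 iron): barrel=1 iron=4 salt=1
After 11 (craft barrel): barrel=2 iron=1 salt=1
After 12 (gather 5 hemp): barrel=2 hemp=5 iron=1 salt=1
After 13 (craft dye): barrel=2 dye=3 hemp=1 iron=1 salt=1
After 14 (gather 3 ivory): barrel=2 dye=3 hemp=1 iron=1 ivory=3 salt=1

Answer: no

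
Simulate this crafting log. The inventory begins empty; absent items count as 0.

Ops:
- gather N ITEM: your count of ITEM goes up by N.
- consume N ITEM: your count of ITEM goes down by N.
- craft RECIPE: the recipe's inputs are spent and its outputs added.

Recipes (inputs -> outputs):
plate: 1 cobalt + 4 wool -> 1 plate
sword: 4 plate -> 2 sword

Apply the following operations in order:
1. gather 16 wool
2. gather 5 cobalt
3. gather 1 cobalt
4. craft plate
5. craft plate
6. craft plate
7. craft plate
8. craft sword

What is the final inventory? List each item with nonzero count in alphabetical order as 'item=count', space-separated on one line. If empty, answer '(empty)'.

Answer: cobalt=2 sword=2

Derivation:
After 1 (gather 16 wool): wool=16
After 2 (gather 5 cobalt): cobalt=5 wool=16
After 3 (gather 1 cobalt): cobalt=6 wool=16
After 4 (craft plate): cobalt=5 plate=1 wool=12
After 5 (craft plate): cobalt=4 plate=2 wool=8
After 6 (craft plate): cobalt=3 plate=3 wool=4
After 7 (craft plate): cobalt=2 plate=4
After 8 (craft sword): cobalt=2 sword=2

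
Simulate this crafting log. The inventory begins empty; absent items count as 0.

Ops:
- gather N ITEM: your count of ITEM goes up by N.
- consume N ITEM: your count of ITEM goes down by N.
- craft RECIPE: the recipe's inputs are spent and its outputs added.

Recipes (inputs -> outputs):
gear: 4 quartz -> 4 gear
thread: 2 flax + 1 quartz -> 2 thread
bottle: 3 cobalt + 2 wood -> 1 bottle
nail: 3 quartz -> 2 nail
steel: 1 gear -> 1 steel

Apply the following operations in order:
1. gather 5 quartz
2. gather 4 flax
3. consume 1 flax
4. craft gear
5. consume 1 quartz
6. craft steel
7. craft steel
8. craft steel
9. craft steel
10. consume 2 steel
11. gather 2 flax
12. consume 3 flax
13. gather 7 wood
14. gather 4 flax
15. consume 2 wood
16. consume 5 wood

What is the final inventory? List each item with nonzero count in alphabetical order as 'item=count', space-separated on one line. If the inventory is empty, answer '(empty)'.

After 1 (gather 5 quartz): quartz=5
After 2 (gather 4 flax): flax=4 quartz=5
After 3 (consume 1 flax): flax=3 quartz=5
After 4 (craft gear): flax=3 gear=4 quartz=1
After 5 (consume 1 quartz): flax=3 gear=4
After 6 (craft steel): flax=3 gear=3 steel=1
After 7 (craft steel): flax=3 gear=2 steel=2
After 8 (craft steel): flax=3 gear=1 steel=3
After 9 (craft steel): flax=3 steel=4
After 10 (consume 2 steel): flax=3 steel=2
After 11 (gather 2 flax): flax=5 steel=2
After 12 (consume 3 flax): flax=2 steel=2
After 13 (gather 7 wood): flax=2 steel=2 wood=7
After 14 (gather 4 flax): flax=6 steel=2 wood=7
After 15 (consume 2 wood): flax=6 steel=2 wood=5
After 16 (consume 5 wood): flax=6 steel=2

Answer: flax=6 steel=2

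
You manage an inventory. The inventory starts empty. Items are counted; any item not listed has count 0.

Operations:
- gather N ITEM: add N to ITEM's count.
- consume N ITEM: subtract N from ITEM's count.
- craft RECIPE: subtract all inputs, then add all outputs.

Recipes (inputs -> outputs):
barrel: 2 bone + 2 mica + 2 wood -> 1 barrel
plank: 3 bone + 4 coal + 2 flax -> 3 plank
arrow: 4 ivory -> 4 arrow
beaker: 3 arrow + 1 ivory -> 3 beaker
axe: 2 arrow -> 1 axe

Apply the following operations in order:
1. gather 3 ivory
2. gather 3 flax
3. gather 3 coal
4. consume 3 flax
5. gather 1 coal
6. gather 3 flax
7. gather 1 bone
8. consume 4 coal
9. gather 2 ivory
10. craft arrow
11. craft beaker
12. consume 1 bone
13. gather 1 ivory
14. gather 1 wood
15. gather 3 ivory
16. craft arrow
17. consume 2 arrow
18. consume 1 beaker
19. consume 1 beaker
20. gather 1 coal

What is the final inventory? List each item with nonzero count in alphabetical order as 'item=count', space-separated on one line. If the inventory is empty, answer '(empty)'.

Answer: arrow=3 beaker=1 coal=1 flax=3 wood=1

Derivation:
After 1 (gather 3 ivory): ivory=3
After 2 (gather 3 flax): flax=3 ivory=3
After 3 (gather 3 coal): coal=3 flax=3 ivory=3
After 4 (consume 3 flax): coal=3 ivory=3
After 5 (gather 1 coal): coal=4 ivory=3
After 6 (gather 3 flax): coal=4 flax=3 ivory=3
After 7 (gather 1 bone): bone=1 coal=4 flax=3 ivory=3
After 8 (consume 4 coal): bone=1 flax=3 ivory=3
After 9 (gather 2 ivory): bone=1 flax=3 ivory=5
After 10 (craft arrow): arrow=4 bone=1 flax=3 ivory=1
After 11 (craft beaker): arrow=1 beaker=3 bone=1 flax=3
After 12 (consume 1 bone): arrow=1 beaker=3 flax=3
After 13 (gather 1 ivory): arrow=1 beaker=3 flax=3 ivory=1
After 14 (gather 1 wood): arrow=1 beaker=3 flax=3 ivory=1 wood=1
After 15 (gather 3 ivory): arrow=1 beaker=3 flax=3 ivory=4 wood=1
After 16 (craft arrow): arrow=5 beaker=3 flax=3 wood=1
After 17 (consume 2 arrow): arrow=3 beaker=3 flax=3 wood=1
After 18 (consume 1 beaker): arrow=3 beaker=2 flax=3 wood=1
After 19 (consume 1 beaker): arrow=3 beaker=1 flax=3 wood=1
After 20 (gather 1 coal): arrow=3 beaker=1 coal=1 flax=3 wood=1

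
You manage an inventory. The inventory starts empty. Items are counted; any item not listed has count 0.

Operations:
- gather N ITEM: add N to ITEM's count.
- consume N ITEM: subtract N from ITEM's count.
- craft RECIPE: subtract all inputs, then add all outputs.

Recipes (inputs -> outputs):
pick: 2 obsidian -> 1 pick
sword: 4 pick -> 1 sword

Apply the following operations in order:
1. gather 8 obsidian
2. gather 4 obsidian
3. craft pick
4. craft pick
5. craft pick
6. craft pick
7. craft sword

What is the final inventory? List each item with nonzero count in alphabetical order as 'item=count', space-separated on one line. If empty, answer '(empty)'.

Answer: obsidian=4 sword=1

Derivation:
After 1 (gather 8 obsidian): obsidian=8
After 2 (gather 4 obsidian): obsidian=12
After 3 (craft pick): obsidian=10 pick=1
After 4 (craft pick): obsidian=8 pick=2
After 5 (craft pick): obsidian=6 pick=3
After 6 (craft pick): obsidian=4 pick=4
After 7 (craft sword): obsidian=4 sword=1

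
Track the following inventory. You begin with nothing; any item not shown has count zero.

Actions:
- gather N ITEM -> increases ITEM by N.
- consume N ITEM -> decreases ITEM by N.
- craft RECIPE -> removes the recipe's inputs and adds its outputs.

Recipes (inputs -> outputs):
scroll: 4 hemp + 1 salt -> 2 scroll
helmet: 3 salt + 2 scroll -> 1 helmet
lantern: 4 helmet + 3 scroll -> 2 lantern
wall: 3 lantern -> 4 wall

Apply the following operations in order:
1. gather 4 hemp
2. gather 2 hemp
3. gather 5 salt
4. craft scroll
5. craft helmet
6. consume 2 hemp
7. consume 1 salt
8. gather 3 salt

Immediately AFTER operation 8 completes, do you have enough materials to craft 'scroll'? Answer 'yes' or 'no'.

After 1 (gather 4 hemp): hemp=4
After 2 (gather 2 hemp): hemp=6
After 3 (gather 5 salt): hemp=6 salt=5
After 4 (craft scroll): hemp=2 salt=4 scroll=2
After 5 (craft helmet): helmet=1 hemp=2 salt=1
After 6 (consume 2 hemp): helmet=1 salt=1
After 7 (consume 1 salt): helmet=1
After 8 (gather 3 salt): helmet=1 salt=3

Answer: no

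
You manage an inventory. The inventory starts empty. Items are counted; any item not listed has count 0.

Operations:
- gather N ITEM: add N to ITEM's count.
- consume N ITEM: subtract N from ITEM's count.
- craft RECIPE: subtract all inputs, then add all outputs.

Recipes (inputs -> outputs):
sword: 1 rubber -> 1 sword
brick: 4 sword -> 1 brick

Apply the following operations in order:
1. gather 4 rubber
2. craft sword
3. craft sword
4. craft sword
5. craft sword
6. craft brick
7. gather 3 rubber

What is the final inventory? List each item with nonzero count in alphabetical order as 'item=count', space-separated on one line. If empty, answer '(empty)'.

Answer: brick=1 rubber=3

Derivation:
After 1 (gather 4 rubber): rubber=4
After 2 (craft sword): rubber=3 sword=1
After 3 (craft sword): rubber=2 sword=2
After 4 (craft sword): rubber=1 sword=3
After 5 (craft sword): sword=4
After 6 (craft brick): brick=1
After 7 (gather 3 rubber): brick=1 rubber=3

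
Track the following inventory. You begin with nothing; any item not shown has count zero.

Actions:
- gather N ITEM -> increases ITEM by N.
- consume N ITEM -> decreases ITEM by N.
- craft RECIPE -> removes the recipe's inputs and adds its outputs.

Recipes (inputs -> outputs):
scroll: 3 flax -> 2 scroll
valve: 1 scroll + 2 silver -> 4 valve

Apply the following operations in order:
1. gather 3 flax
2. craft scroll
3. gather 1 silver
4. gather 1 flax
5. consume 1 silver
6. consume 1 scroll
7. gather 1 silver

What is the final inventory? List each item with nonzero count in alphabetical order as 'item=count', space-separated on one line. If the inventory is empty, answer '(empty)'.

Answer: flax=1 scroll=1 silver=1

Derivation:
After 1 (gather 3 flax): flax=3
After 2 (craft scroll): scroll=2
After 3 (gather 1 silver): scroll=2 silver=1
After 4 (gather 1 flax): flax=1 scroll=2 silver=1
After 5 (consume 1 silver): flax=1 scroll=2
After 6 (consume 1 scroll): flax=1 scroll=1
After 7 (gather 1 silver): flax=1 scroll=1 silver=1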